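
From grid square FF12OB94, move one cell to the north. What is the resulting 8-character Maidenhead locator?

FF12ob95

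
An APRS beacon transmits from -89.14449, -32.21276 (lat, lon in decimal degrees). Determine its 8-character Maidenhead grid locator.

HA30vu45

Shift to the Maidenhead origin (180°W, 90°S): lon 147.78724, lat 0.85551.
Field: lon ⌊147.78724/20⌋ = 7 → H; lat ⌊0.85551/10⌋ = 0 → A.
Square: lon ⌊7.78724/2⌋ = 3; lat ⌊0.85551/1⌋ = 0.
Subsquare: lon ⌊1.78724/0.0833333⌋ = 21 → v; lat ⌊0.85551/0.0416667⌋ = 20 → u.
Extended square: lon ⌊0.03724/0.00833333⌋ = 4; lat ⌊0.02218/0.00416667⌋ = 5.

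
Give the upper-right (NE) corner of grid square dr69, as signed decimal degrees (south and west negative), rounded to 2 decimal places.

90.00, -106.00

Field D=3, R=17: +3·20° lon, +17·10° lat → SW at lon -120°, lat 80°.
Square 6, 9: +6·2° lon, +9·1° lat → SW at lon -108°, lat 89°.
Cell spans 2° lon × 1° lat. NE corner is SW corner plus one full cell.
latitude 90.00, longitude -106.00.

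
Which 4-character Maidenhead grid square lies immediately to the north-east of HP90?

IP01

Longitude square 9; +1 → 10, wraps to 0, carry into field.
Longitude field H = 7; +1 → 8 = I.
Latitude square 0; +1 → 1.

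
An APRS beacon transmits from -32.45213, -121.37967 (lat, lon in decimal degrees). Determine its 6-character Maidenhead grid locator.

CF97hn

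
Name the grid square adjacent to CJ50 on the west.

CJ40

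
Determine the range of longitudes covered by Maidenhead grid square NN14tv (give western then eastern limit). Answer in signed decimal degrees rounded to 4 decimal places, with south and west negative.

83.5833, 83.6667

Field N=13, N=13: +13·20° lon, +13·10° lat → SW at lon 80°, lat 40°.
Square 1, 4: +1·2° lon, +4·1° lat → SW at lon 82°, lat 44°.
Subsquare t=19, v=21: +19·0.0833333° lon, +21·0.0416667° lat → SW at lon 83.5833°, lat 44.875°.
Cell spans 0.0833333° lon × 0.0416667° lat.
west 83.5833, east 83.6667.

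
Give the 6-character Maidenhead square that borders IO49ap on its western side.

IO39xp

Longitude subsquare a = 0; −1 → -1, wraps to 23 = x, carry into square.
Longitude square 4; −1 → 3.
The latitude characters are unchanged.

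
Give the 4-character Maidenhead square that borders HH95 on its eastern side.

IH05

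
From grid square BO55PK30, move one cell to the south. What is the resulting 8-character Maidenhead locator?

BO55pj39

Latitude extended square 0; −1 → -1, wraps to 9, carry into subsquare.
Latitude subsquare k = 10; −1 → 9 = j.
The longitude characters are unchanged.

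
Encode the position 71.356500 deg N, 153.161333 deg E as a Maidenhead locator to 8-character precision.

Shift to the Maidenhead origin (180°W, 90°S): lon 333.16133, lat 161.35650.
Field: lon ⌊333.16133/20⌋ = 16 → Q; lat ⌊161.35650/10⌋ = 16 → Q.
Square: lon ⌊13.16133/2⌋ = 6; lat ⌊1.35650/1⌋ = 1.
Subsquare: lon ⌊1.16133/0.0833333⌋ = 13 → n; lat ⌊0.35650/0.0416667⌋ = 8 → i.
Extended square: lon ⌊0.07800/0.00833333⌋ = 9; lat ⌊0.02317/0.00416667⌋ = 5.

QQ61ni95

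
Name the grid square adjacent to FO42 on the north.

FO43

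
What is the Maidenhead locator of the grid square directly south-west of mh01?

LH90

Longitude square 0; −1 → -1, wraps to 9, carry into field.
Longitude field M = 12; −1 → 11 = L.
Latitude square 1; −1 → 0.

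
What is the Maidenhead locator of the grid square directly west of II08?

HI98

Longitude square 0; −1 → -1, wraps to 9, carry into field.
Longitude field I = 8; −1 → 7 = H.
The latitude characters are unchanged.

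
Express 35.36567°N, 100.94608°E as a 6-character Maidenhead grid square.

OM05li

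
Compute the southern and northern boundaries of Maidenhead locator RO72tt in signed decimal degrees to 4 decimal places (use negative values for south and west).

52.7917, 52.8333

Field R=17, O=14: +17·20° lon, +14·10° lat → SW at lon 160°, lat 50°.
Square 7, 2: +7·2° lon, +2·1° lat → SW at lon 174°, lat 52°.
Subsquare t=19, t=19: +19·0.0833333° lon, +19·0.0416667° lat → SW at lon 175.583°, lat 52.7917°.
Cell spans 0.0833333° lon × 0.0416667° lat.
south 52.7917, north 52.8333.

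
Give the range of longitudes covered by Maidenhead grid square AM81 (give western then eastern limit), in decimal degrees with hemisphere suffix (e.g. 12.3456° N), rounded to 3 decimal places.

164.000° W, 162.000° W

Field A=0, M=12: +0·20° lon, +12·10° lat → SW at lon -180°, lat 30°.
Square 8, 1: +8·2° lon, +1·1° lat → SW at lon -164°, lat 31°.
Cell spans 2° lon × 1° lat.
west 164.000° W, east 162.000° W.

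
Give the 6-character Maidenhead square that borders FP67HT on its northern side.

Latitude subsquare t = 19; +1 → 20 = u.
The longitude characters are unchanged.

FP67hu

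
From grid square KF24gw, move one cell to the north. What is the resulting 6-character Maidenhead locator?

KF24gx

Latitude subsquare w = 22; +1 → 23 = x.
The longitude characters are unchanged.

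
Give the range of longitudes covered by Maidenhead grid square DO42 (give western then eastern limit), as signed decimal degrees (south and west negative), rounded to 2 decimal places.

Field D=3, O=14: +3·20° lon, +14·10° lat → SW at lon -120°, lat 50°.
Square 4, 2: +4·2° lon, +2·1° lat → SW at lon -112°, lat 52°.
Cell spans 2° lon × 1° lat.
west -112.00, east -110.00.

-112.00, -110.00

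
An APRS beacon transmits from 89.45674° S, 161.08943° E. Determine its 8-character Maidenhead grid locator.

Offset from 180°W / 90°S: lon 341.08943°, lat 0.54326°.
Field: lon ⌊341.08943/20⌋ = 17 → R; lat ⌊0.54326/10⌋ = 0 → A.
Square: lon ⌊1.08943/2⌋ = 0; lat ⌊0.54326/1⌋ = 0.
Subsquare: lon ⌊1.08943/0.0833333⌋ = 13 → n; lat ⌊0.54326/0.0416667⌋ = 13 → n.
Extended square: lon ⌊0.00610/0.00833333⌋ = 0; lat ⌊0.00159/0.00416667⌋ = 0.

RA00nn00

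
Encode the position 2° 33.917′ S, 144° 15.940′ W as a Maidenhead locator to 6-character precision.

Add 180° to longitude and 90° to latitude: 35.7343, 87.4347.
Field: 35.7343/20 → 1 → B, 87.4347/10 → 8 → I; chars BI.
Square: 15.7343/2 → 7, 7.4347/1 → 7; chars 77.
Subsquare: 1.7343/0.0833333 → 20 → u, 0.4347/0.0416667 → 10 → k; chars uk.

BI77uk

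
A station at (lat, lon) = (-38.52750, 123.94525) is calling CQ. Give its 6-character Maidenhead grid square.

Shift to the Maidenhead origin (180°W, 90°S): lon 303.9452, lat 51.4725.
Field: 303.9452/20 → 15 → P, 51.4725/10 → 5 → F; chars PF.
Square: 3.9452/2 → 1, 1.4725/1 → 1; chars 11.
Subsquare: 1.9452/0.0833333 → 23 → x, 0.4725/0.0416667 → 11 → l; chars xl.

PF11xl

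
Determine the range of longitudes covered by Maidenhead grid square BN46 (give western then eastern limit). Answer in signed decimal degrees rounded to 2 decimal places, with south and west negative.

Field B=1, N=13: +1·20° lon, +13·10° lat → SW at lon -160°, lat 40°.
Square 4, 6: +4·2° lon, +6·1° lat → SW at lon -152°, lat 46°.
Cell spans 2° lon × 1° lat.
west -152.00, east -150.00.

-152.00, -150.00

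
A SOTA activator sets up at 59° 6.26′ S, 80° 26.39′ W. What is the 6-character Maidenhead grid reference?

ED90sv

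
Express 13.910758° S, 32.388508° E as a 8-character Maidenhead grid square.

Offset from 180°W / 90°S: lon 212.38851°, lat 76.08924°.
Field: lon ⌊212.38851/20⌋ = 10 → K; lat ⌊76.08924/10⌋ = 7 → H.
Square: lon ⌊12.38851/2⌋ = 6; lat ⌊6.08924/1⌋ = 6.
Subsquare: lon ⌊0.38851/0.0833333⌋ = 4 → e; lat ⌊0.08924/0.0416667⌋ = 2 → c.
Extended square: lon ⌊0.05517/0.00833333⌋ = 6; lat ⌊0.00591/0.00416667⌋ = 1.

KH66ec61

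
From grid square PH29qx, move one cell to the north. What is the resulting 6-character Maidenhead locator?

PI20qa

Latitude subsquare x = 23; +1 → 24, wraps to 0 = a, carry into square.
Latitude square 9; +1 → 10, wraps to 0, carry into field.
Latitude field H = 7; +1 → 8 = I.
The longitude characters are unchanged.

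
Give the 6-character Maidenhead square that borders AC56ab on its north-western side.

AC46xc

Longitude subsquare a = 0; −1 → -1, wraps to 23 = x, carry into square.
Longitude square 5; −1 → 4.
Latitude subsquare b = 1; +1 → 2 = c.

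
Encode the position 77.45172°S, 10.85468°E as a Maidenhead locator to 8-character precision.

Add 180° to longitude and 90° to latitude: 190.85468, 12.54828.
Field: lon ⌊190.85468/20⌋ = 9 → J; lat ⌊12.54828/10⌋ = 1 → B.
Square: lon ⌊10.85468/2⌋ = 5; lat ⌊2.54828/1⌋ = 2.
Subsquare: lon ⌊0.85468/0.0833333⌋ = 10 → k; lat ⌊0.54828/0.0416667⌋ = 13 → n.
Extended square: lon ⌊0.02135/0.00833333⌋ = 2; lat ⌊0.00661/0.00416667⌋ = 1.

JB52kn21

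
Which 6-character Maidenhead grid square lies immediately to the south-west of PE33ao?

Longitude subsquare a = 0; −1 → -1, wraps to 23 = x, carry into square.
Longitude square 3; −1 → 2.
Latitude subsquare o = 14; −1 → 13 = n.

PE23xn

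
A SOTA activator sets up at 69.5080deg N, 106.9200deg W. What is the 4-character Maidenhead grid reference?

DP69

Offset from 180°W / 90°S: lon 73.08°, lat 159.51°.
Field: lon ⌊73.08/20⌋ = 3 → D; lat ⌊159.51/10⌋ = 15 → P.
Square: lon ⌊13.08/2⌋ = 6; lat ⌊9.51/1⌋ = 9.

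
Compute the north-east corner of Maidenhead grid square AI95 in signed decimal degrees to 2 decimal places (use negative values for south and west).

-4.00, -160.00

Field A=0, I=8: +0·20° lon, +8·10° lat → SW at lon -180°, lat -10°.
Square 9, 5: +9·2° lon, +5·1° lat → SW at lon -162°, lat -5°.
Cell spans 2° lon × 1° lat. NE corner is SW corner plus one full cell.
latitude -4.00, longitude -160.00.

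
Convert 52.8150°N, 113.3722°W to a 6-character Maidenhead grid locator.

Add 180° to longitude and 90° to latitude: 66.6278, 142.8150.
Field: 66.6278/20 → 3 → D, 142.8150/10 → 14 → O; chars DO.
Square: 6.6278/2 → 3, 2.8150/1 → 2; chars 32.
Subsquare: 0.6278/0.0833333 → 7 → h, 0.8150/0.0416667 → 19 → t; chars ht.

DO32ht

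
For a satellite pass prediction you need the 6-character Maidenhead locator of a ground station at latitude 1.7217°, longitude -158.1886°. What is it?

Shift to the Maidenhead origin (180°W, 90°S): lon 21.8114, lat 91.7217.
Field: lon ⌊21.8114/20⌋ = 1 → B; lat ⌊91.7217/10⌋ = 9 → J.
Square: lon ⌊1.8114/2⌋ = 0; lat ⌊1.7217/1⌋ = 1.
Subsquare: lon ⌊1.8114/0.0833333⌋ = 21 → v; lat ⌊0.7217/0.0416667⌋ = 17 → r.

BJ01vr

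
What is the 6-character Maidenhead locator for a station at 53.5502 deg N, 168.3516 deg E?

RO43en

Shift to the Maidenhead origin (180°W, 90°S): lon 348.3516, lat 143.5502.
Field: 348.3516/20 → 17 → R, 143.5502/10 → 14 → O; chars RO.
Square: 8.3516/2 → 4, 3.5502/1 → 3; chars 43.
Subsquare: 0.3516/0.0833333 → 4 → e, 0.5502/0.0416667 → 13 → n; chars en.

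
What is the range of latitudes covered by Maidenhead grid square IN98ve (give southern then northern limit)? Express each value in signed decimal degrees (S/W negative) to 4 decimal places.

Field I=8, N=13: +8·20° lon, +13·10° lat → SW at lon -20°, lat 40°.
Square 9, 8: +9·2° lon, +8·1° lat → SW at lon -2°, lat 48°.
Subsquare v=21, e=4: +21·0.0833333° lon, +4·0.0416667° lat → SW at lon -0.25°, lat 48.1667°.
Cell spans 0.0833333° lon × 0.0416667° lat.
south 48.1667, north 48.2083.

48.1667, 48.2083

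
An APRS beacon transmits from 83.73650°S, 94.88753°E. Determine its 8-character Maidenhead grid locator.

NA76kg63

Offset from 180°W / 90°S: lon 274.88753°, lat 6.26350°.
Field: lon ⌊274.88753/20⌋ = 13 → N; lat ⌊6.26350/10⌋ = 0 → A.
Square: lon ⌊14.88753/2⌋ = 7; lat ⌊6.26350/1⌋ = 6.
Subsquare: lon ⌊0.88753/0.0833333⌋ = 10 → k; lat ⌊0.26350/0.0416667⌋ = 6 → g.
Extended square: lon ⌊0.05420/0.00833333⌋ = 6; lat ⌊0.01350/0.00416667⌋ = 3.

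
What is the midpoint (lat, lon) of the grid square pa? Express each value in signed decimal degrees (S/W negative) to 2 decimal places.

-85.00, 130.00

Field P=15, A=0: +15·20° lon, +0·10° lat → SW at lon 120°, lat -90°.
Cell spans 20° lon × 10° lat. Centre is SW corner plus half of each.
latitude -85.00, longitude 130.00.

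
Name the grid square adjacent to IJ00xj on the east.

IJ10aj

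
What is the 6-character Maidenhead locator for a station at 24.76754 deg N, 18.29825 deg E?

JL94ds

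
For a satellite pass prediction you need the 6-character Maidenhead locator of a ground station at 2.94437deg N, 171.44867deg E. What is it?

Shift to the Maidenhead origin (180°W, 90°S): lon 351.4487, lat 92.9444.
Field (20°×10°, letters A–R): lon ⌊351.4487/20⌋ = 17 → R; lat ⌊92.9444/10⌋ = 9 → J.
Square (2°×1°, digits 0–9): lon ⌊11.4487/2⌋ = 5; lat ⌊2.9444/1⌋ = 2.
Subsquare (5′×2.5′, letters a–x): lon ⌊1.4487/0.0833333⌋ = 17 → r; lat ⌊0.9444/0.0416667⌋ = 22 → w.

RJ52rw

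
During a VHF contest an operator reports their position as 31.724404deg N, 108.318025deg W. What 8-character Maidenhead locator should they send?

DM51ur13

Shift to the Maidenhead origin (180°W, 90°S): lon 71.68197, lat 121.72440.
Field (20°×10°, letters A–R): lon ⌊71.68197/20⌋ = 3 → D; lat ⌊121.72440/10⌋ = 12 → M.
Square (2°×1°, digits 0–9): lon ⌊11.68197/2⌋ = 5; lat ⌊1.72440/1⌋ = 1.
Subsquare (5′×2.5′, letters a–x): lon ⌊1.68197/0.0833333⌋ = 20 → u; lat ⌊0.72440/0.0416667⌋ = 17 → r.
Extended square (30″×15″, digits 0–9): lon ⌊0.01531/0.00833333⌋ = 1; lat ⌊0.01607/0.00416667⌋ = 3.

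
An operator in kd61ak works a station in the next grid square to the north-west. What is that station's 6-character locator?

KD51xl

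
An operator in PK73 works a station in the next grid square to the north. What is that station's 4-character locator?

Latitude square 3; +1 → 4.
The longitude characters are unchanged.

PK74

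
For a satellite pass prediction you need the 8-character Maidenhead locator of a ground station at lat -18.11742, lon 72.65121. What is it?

MH61hv81

Shift to the Maidenhead origin (180°W, 90°S): lon 252.65121, lat 71.88258.
Field: lon ⌊252.65121/20⌋ = 12 → M; lat ⌊71.88258/10⌋ = 7 → H.
Square: lon ⌊12.65121/2⌋ = 6; lat ⌊1.88258/1⌋ = 1.
Subsquare: lon ⌊0.65121/0.0833333⌋ = 7 → h; lat ⌊0.88258/0.0416667⌋ = 21 → v.
Extended square: lon ⌊0.06788/0.00833333⌋ = 8; lat ⌊0.00758/0.00416667⌋ = 1.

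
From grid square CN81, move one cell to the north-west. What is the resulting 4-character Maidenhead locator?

CN72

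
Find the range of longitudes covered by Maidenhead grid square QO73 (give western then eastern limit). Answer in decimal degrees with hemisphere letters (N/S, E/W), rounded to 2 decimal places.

154.00° E, 156.00° E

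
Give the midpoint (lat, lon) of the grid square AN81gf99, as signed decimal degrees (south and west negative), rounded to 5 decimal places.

Field A=0, N=13: +0·20° lon, +13·10° lat → SW at lon -180°, lat 40°.
Square 8, 1: +8·2° lon, +1·1° lat → SW at lon -164°, lat 41°.
Subsquare g=6, f=5: +6·0.0833333° lon, +5·0.0416667° lat → SW at lon -163.5°, lat 41.2083°.
Extended square 9, 9: +9·0.00833333° lon, +9·0.00416667° lat → SW at lon -163.425°, lat 41.2458°.
Cell spans 0.00833333° lon × 0.00416667° lat. Centre is SW corner plus half of each.
latitude 41.24792, longitude -163.42083.

41.24792, -163.42083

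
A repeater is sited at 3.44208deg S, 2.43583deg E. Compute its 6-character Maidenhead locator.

JI16fn

Add 180° to longitude and 90° to latitude: 182.4358, 86.5579.
Field: 182.4358/20 → 9 → J, 86.5579/10 → 8 → I; chars JI.
Square: 2.4358/2 → 1, 6.5579/1 → 6; chars 16.
Subsquare: 0.4358/0.0833333 → 5 → f, 0.5579/0.0416667 → 13 → n; chars fn.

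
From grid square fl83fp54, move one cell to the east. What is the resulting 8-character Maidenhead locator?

Longitude extended square 5; +1 → 6.
The latitude characters are unchanged.

FL83fp64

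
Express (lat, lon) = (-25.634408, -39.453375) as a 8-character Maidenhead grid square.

HG04gi57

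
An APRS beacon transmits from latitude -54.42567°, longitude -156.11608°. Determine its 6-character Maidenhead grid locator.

Offset from 180°W / 90°S: lon 23.8839°, lat 35.5743°.
Field: 23.8839/20 → 1 → B, 35.5743/10 → 3 → D; chars BD.
Square: 3.8839/2 → 1, 5.5743/1 → 5; chars 15.
Subsquare: 1.8839/0.0833333 → 22 → w, 0.5743/0.0416667 → 13 → n; chars wn.

BD15wn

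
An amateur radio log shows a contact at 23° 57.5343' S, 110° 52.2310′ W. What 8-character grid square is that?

DG46na59

Shift to the Maidenhead origin (180°W, 90°S): lon 69.12948, lat 66.04109.
Field (20°×10°, letters A–R): 69.12948/20 → 3 → D, 66.04109/10 → 6 → G; chars DG.
Square (2°×1°, digits 0–9): 9.12948/2 → 4, 6.04109/1 → 6; chars 46.
Subsquare (5′×2.5′, letters a–x): 1.12948/0.0833333 → 13 → n, 0.04109/0.0416667 → 0 → a; chars na.
Extended square (30″×15″, digits 0–9): 0.04615/0.00833333 → 5, 0.04109/0.00416667 → 9; chars 59.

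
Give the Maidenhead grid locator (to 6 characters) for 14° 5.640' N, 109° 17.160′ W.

Shift to the Maidenhead origin (180°W, 90°S): lon 70.7140, lat 104.0940.
Field: lon ⌊70.7140/20⌋ = 3 → D; lat ⌊104.0940/10⌋ = 10 → K.
Square: lon ⌊10.7140/2⌋ = 5; lat ⌊4.0940/1⌋ = 4.
Subsquare: lon ⌊0.7140/0.0833333⌋ = 8 → i; lat ⌊0.0940/0.0416667⌋ = 2 → c.

DK54ic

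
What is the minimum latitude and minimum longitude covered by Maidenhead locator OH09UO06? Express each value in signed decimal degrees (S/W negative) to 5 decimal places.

-10.39167, 101.66667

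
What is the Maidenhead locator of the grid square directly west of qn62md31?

Longitude extended square 3; −1 → 2.
The latitude characters are unchanged.

QN62md21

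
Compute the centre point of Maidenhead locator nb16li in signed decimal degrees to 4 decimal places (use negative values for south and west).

-73.6458, 82.9583

Field N=13, B=1: +13·20° lon, +1·10° lat → SW at lon 80°, lat -80°.
Square 1, 6: +1·2° lon, +6·1° lat → SW at lon 82°, lat -74°.
Subsquare l=11, i=8: +11·0.0833333° lon, +8·0.0416667° lat → SW at lon 82.9167°, lat -73.6667°.
Cell spans 0.0833333° lon × 0.0416667° lat. Centre is SW corner plus half of each.
latitude -73.6458, longitude 82.9583.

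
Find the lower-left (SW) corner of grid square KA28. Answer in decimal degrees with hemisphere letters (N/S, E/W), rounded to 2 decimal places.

82.00° S, 24.00° E

Field K=10, A=0: +10·20° lon, +0·10° lat → SW at lon 20°, lat -90°.
Square 2, 8: +2·2° lon, +8·1° lat → SW at lon 24°, lat -82°.
latitude 82.00° S, longitude 24.00° E.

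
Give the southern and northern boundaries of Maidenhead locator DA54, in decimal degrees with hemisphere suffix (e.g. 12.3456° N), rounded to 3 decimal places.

Field D=3, A=0: +3·20° lon, +0·10° lat → SW at lon -120°, lat -90°.
Square 5, 4: +5·2° lon, +4·1° lat → SW at lon -110°, lat -86°.
Cell spans 2° lon × 1° lat.
south 86.000° S, north 85.000° S.

86.000° S, 85.000° S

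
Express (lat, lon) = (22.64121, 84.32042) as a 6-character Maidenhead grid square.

NL22dp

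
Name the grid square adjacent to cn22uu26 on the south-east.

Longitude extended square 2; +1 → 3.
Latitude extended square 6; −1 → 5.

CN22uu35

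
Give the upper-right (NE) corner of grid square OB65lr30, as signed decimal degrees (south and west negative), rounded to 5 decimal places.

-74.28750, 112.95000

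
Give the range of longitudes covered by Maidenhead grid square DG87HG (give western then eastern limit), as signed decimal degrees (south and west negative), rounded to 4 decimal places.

-103.4167, -103.3333

Field D=3, G=6: +3·20° lon, +6·10° lat → SW at lon -120°, lat -30°.
Square 8, 7: +8·2° lon, +7·1° lat → SW at lon -104°, lat -23°.
Subsquare h=7, g=6: +7·0.0833333° lon, +6·0.0416667° lat → SW at lon -103.417°, lat -22.75°.
Cell spans 0.0833333° lon × 0.0416667° lat.
west -103.4167, east -103.3333.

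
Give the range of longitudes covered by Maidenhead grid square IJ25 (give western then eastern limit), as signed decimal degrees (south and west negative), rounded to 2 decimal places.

-16.00, -14.00

Field I=8, J=9: +8·20° lon, +9·10° lat → SW at lon -20°, lat 0°.
Square 2, 5: +2·2° lon, +5·1° lat → SW at lon -16°, lat 5°.
Cell spans 2° lon × 1° lat.
west -16.00, east -14.00.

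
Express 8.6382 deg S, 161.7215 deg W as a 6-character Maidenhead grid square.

AI91di

Offset from 180°W / 90°S: lon 18.2785°, lat 81.3618°.
Field (20°×10°, letters A–R): lon ⌊18.2785/20⌋ = 0 → A; lat ⌊81.3618/10⌋ = 8 → I.
Square (2°×1°, digits 0–9): lon ⌊18.2785/2⌋ = 9; lat ⌊1.3618/1⌋ = 1.
Subsquare (5′×2.5′, letters a–x): lon ⌊0.2785/0.0833333⌋ = 3 → d; lat ⌊0.3618/0.0416667⌋ = 8 → i.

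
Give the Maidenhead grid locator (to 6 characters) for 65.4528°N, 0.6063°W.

Offset from 180°W / 90°S: lon 179.3937°, lat 155.4528°.
Field: 179.3937/20 → 8 → I, 155.4528/10 → 15 → P; chars IP.
Square: 19.3937/2 → 9, 5.4528/1 → 5; chars 95.
Subsquare: 1.3937/0.0833333 → 16 → q, 0.4528/0.0416667 → 10 → k; chars qk.

IP95qk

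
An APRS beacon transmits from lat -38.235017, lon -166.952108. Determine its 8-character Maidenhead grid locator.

Add 180° to longitude and 90° to latitude: 13.04789, 51.76498.
Field: 13.04789/20 → 0 → A, 51.76498/10 → 5 → F; chars AF.
Square: 13.04789/2 → 6, 1.76498/1 → 1; chars 61.
Subsquare: 1.04789/0.0833333 → 12 → m, 0.76498/0.0416667 → 18 → s; chars ms.
Extended square: 0.04789/0.00833333 → 5, 0.01498/0.00416667 → 3; chars 53.

AF61ms53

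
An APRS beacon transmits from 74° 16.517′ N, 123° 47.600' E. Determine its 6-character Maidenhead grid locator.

PQ14vg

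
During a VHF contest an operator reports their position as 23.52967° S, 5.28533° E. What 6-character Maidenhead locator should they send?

JG26pl

Add 180° to longitude and 90° to latitude: 185.2853, 66.4703.
Field (20°×10°, letters A–R): lon ⌊185.2853/20⌋ = 9 → J; lat ⌊66.4703/10⌋ = 6 → G.
Square (2°×1°, digits 0–9): lon ⌊5.2853/2⌋ = 2; lat ⌊6.4703/1⌋ = 6.
Subsquare (5′×2.5′, letters a–x): lon ⌊1.2853/0.0833333⌋ = 15 → p; lat ⌊0.4703/0.0416667⌋ = 11 → l.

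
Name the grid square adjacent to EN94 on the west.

EN84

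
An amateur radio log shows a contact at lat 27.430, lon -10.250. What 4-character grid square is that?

IL47

Add 180° to longitude and 90° to latitude: 169.75, 117.43.
Field: lon ⌊169.75/20⌋ = 8 → I; lat ⌊117.43/10⌋ = 11 → L.
Square: lon ⌊9.75/2⌋ = 4; lat ⌊7.43/1⌋ = 7.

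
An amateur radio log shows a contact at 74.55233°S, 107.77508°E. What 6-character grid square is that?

Shift to the Maidenhead origin (180°W, 90°S): lon 287.7751, lat 15.4477.
Field: lon ⌊287.7751/20⌋ = 14 → O; lat ⌊15.4477/10⌋ = 1 → B.
Square: lon ⌊7.7751/2⌋ = 3; lat ⌊5.4477/1⌋ = 5.
Subsquare: lon ⌊1.7751/0.0833333⌋ = 21 → v; lat ⌊0.4477/0.0416667⌋ = 10 → k.

OB35vk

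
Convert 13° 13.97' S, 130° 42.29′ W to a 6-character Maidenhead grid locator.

Offset from 180°W / 90°S: lon 49.2952°, lat 76.7672°.
Field: 49.2952/20 → 2 → C, 76.7672/10 → 7 → H; chars CH.
Square: 9.2952/2 → 4, 6.7672/1 → 6; chars 46.
Subsquare: 1.2952/0.0833333 → 15 → p, 0.7672/0.0416667 → 18 → s; chars ps.

CH46ps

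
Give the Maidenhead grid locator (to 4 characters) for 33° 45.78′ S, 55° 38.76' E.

LF76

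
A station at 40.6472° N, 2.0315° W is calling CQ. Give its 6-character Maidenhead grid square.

Offset from 180°W / 90°S: lon 177.9685°, lat 130.6472°.
Field (20°×10°, letters A–R): lon ⌊177.9685/20⌋ = 8 → I; lat ⌊130.6472/10⌋ = 13 → N.
Square (2°×1°, digits 0–9): lon ⌊17.9685/2⌋ = 8; lat ⌊0.6472/1⌋ = 0.
Subsquare (5′×2.5′, letters a–x): lon ⌊1.9685/0.0833333⌋ = 23 → x; lat ⌊0.6472/0.0416667⌋ = 15 → p.

IN80xp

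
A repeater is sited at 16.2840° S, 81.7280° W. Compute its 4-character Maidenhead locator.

EH93

Add 180° to longitude and 90° to latitude: 98.27, 73.72.
Field: 98.27/20 → 4 → E, 73.72/10 → 7 → H; chars EH.
Square: 18.27/2 → 9, 3.72/1 → 3; chars 93.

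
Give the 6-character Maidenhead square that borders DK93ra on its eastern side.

DK93sa

Longitude subsquare r = 17; +1 → 18 = s.
The latitude characters are unchanged.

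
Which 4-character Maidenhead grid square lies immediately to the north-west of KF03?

JF94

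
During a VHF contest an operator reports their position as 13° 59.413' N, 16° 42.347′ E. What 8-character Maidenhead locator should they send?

JK83ix47

Shift to the Maidenhead origin (180°W, 90°S): lon 196.70578, lat 103.99022.
Field (20°×10°, letters A–R): 196.70578/20 → 9 → J, 103.99022/10 → 10 → K; chars JK.
Square (2°×1°, digits 0–9): 16.70578/2 → 8, 3.99022/1 → 3; chars 83.
Subsquare (5′×2.5′, letters a–x): 0.70578/0.0833333 → 8 → i, 0.99022/0.0416667 → 23 → x; chars ix.
Extended square (30″×15″, digits 0–9): 0.03912/0.00833333 → 4, 0.03188/0.00416667 → 7; chars 47.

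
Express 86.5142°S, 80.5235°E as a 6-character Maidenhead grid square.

NA03gl

Offset from 180°W / 90°S: lon 260.5235°, lat 3.4858°.
Field: 260.5235/20 → 13 → N, 3.4858/10 → 0 → A; chars NA.
Square: 0.5235/2 → 0, 3.4858/1 → 3; chars 03.
Subsquare: 0.5235/0.0833333 → 6 → g, 0.4858/0.0416667 → 11 → l; chars gl.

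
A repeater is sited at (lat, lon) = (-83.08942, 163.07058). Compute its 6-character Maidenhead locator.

Shift to the Maidenhead origin (180°W, 90°S): lon 343.0706, lat 6.9106.
Field: lon ⌊343.0706/20⌋ = 17 → R; lat ⌊6.9106/10⌋ = 0 → A.
Square: lon ⌊3.0706/2⌋ = 1; lat ⌊6.9106/1⌋ = 6.
Subsquare: lon ⌊1.0706/0.0833333⌋ = 12 → m; lat ⌊0.9106/0.0416667⌋ = 21 → v.

RA16mv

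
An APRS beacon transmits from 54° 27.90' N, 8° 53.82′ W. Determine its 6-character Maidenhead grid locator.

IO54nl

Add 180° to longitude and 90° to latitude: 171.1030, 144.4650.
Field (20°×10°, letters A–R): lon ⌊171.1030/20⌋ = 8 → I; lat ⌊144.4650/10⌋ = 14 → O.
Square (2°×1°, digits 0–9): lon ⌊11.1030/2⌋ = 5; lat ⌊4.4650/1⌋ = 4.
Subsquare (5′×2.5′, letters a–x): lon ⌊1.1030/0.0833333⌋ = 13 → n; lat ⌊0.4650/0.0416667⌋ = 11 → l.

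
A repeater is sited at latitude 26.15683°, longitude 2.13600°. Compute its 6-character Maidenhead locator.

JL16bd

Shift to the Maidenhead origin (180°W, 90°S): lon 182.1360, lat 116.1568.
Field (20°×10°, letters A–R): 182.1360/20 → 9 → J, 116.1568/10 → 11 → L; chars JL.
Square (2°×1°, digits 0–9): 2.1360/2 → 1, 6.1568/1 → 6; chars 16.
Subsquare (5′×2.5′, letters a–x): 0.1360/0.0833333 → 1 → b, 0.1568/0.0416667 → 3 → d; chars bd.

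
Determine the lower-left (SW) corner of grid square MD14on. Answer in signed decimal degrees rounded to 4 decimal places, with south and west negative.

-55.4583, 63.1667

Field M=12, D=3: +12·20° lon, +3·10° lat → SW at lon 60°, lat -60°.
Square 1, 4: +1·2° lon, +4·1° lat → SW at lon 62°, lat -56°.
Subsquare o=14, n=13: +14·0.0833333° lon, +13·0.0416667° lat → SW at lon 63.1667°, lat -55.4583°.
latitude -55.4583, longitude 63.1667.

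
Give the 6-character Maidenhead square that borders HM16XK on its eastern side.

HM26ak

Longitude subsquare x = 23; +1 → 24, wraps to 0 = a, carry into square.
Longitude square 1; +1 → 2.
The latitude characters are unchanged.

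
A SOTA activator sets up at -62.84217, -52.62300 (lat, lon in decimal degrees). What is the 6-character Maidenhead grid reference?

Add 180° to longitude and 90° to latitude: 127.3770, 27.1578.
Field: lon ⌊127.3770/20⌋ = 6 → G; lat ⌊27.1578/10⌋ = 2 → C.
Square: lon ⌊7.3770/2⌋ = 3; lat ⌊7.1578/1⌋ = 7.
Subsquare: lon ⌊1.3770/0.0833333⌋ = 16 → q; lat ⌊0.1578/0.0416667⌋ = 3 → d.

GC37qd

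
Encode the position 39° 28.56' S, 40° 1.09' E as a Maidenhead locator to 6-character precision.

LF00am

Offset from 180°W / 90°S: lon 220.0182°, lat 50.5240°.
Field (20°×10°, letters A–R): 220.0182/20 → 11 → L, 50.5240/10 → 5 → F; chars LF.
Square (2°×1°, digits 0–9): 0.0182/2 → 0, 0.5240/1 → 0; chars 00.
Subsquare (5′×2.5′, letters a–x): 0.0182/0.0833333 → 0 → a, 0.5240/0.0416667 → 12 → m; chars am.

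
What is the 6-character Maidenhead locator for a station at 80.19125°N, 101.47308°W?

DR90ge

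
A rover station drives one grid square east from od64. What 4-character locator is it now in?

OD74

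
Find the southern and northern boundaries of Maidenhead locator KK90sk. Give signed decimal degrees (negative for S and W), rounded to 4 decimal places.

Field K=10, K=10: +10·20° lon, +10·10° lat → SW at lon 20°, lat 10°.
Square 9, 0: +9·2° lon, +0·1° lat → SW at lon 38°, lat 10°.
Subsquare s=18, k=10: +18·0.0833333° lon, +10·0.0416667° lat → SW at lon 39.5°, lat 10.4167°.
Cell spans 0.0833333° lon × 0.0416667° lat.
south 10.4167, north 10.4583.

10.4167, 10.4583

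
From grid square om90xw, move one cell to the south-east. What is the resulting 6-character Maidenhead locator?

PM00av

Longitude subsquare x = 23; +1 → 24, wraps to 0 = a, carry into square.
Longitude square 9; +1 → 10, wraps to 0, carry into field.
Longitude field O = 14; +1 → 15 = P.
Latitude subsquare w = 22; −1 → 21 = v.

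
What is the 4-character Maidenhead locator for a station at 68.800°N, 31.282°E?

Add 180° to longitude and 90° to latitude: 211.28, 158.80.
Field (20°×10°, letters A–R): lon ⌊211.28/20⌋ = 10 → K; lat ⌊158.80/10⌋ = 15 → P.
Square (2°×1°, digits 0–9): lon ⌊11.28/2⌋ = 5; lat ⌊8.80/1⌋ = 8.

KP58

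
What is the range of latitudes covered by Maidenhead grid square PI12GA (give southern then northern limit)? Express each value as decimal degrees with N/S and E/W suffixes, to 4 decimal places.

8.0000° S, 7.9583° S

Field P=15, I=8: +15·20° lon, +8·10° lat → SW at lon 120°, lat -10°.
Square 1, 2: +1·2° lon, +2·1° lat → SW at lon 122°, lat -8°.
Subsquare g=6, a=0: +6·0.0833333° lon, +0·0.0416667° lat → SW at lon 122.5°, lat -8°.
Cell spans 0.0833333° lon × 0.0416667° lat.
south 8.0000° S, north 7.9583° S.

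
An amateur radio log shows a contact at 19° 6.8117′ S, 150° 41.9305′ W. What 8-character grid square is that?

Shift to the Maidenhead origin (180°W, 90°S): lon 29.30116, lat 70.88647.
Field: 29.30116/20 → 1 → B, 70.88647/10 → 7 → H; chars BH.
Square: 9.30116/2 → 4, 0.88647/1 → 0; chars 40.
Subsquare: 1.30116/0.0833333 → 15 → p, 0.88647/0.0416667 → 21 → v; chars pv.
Extended square: 0.05116/0.00833333 → 6, 0.01147/0.00416667 → 2; chars 62.

BH40pv62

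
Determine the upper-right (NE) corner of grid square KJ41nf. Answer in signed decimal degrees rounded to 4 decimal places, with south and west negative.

Field K=10, J=9: +10·20° lon, +9·10° lat → SW at lon 20°, lat 0°.
Square 4, 1: +4·2° lon, +1·1° lat → SW at lon 28°, lat 1°.
Subsquare n=13, f=5: +13·0.0833333° lon, +5·0.0416667° lat → SW at lon 29.0833°, lat 1.20833°.
Cell spans 0.0833333° lon × 0.0416667° lat. NE corner is SW corner plus one full cell.
latitude 1.2500, longitude 29.1667.

1.2500, 29.1667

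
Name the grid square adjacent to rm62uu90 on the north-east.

Longitude extended square 9; +1 → 10, wraps to 0, carry into subsquare.
Longitude subsquare u = 20; +1 → 21 = v.
Latitude extended square 0; +1 → 1.

RM62vu01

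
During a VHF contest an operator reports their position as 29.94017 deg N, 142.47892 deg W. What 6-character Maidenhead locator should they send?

BL89sw

Offset from 180°W / 90°S: lon 37.5211°, lat 119.9402°.
Field: lon ⌊37.5211/20⌋ = 1 → B; lat ⌊119.9402/10⌋ = 11 → L.
Square: lon ⌊17.5211/2⌋ = 8; lat ⌊9.9402/1⌋ = 9.
Subsquare: lon ⌊1.5211/0.0833333⌋ = 18 → s; lat ⌊0.9402/0.0416667⌋ = 22 → w.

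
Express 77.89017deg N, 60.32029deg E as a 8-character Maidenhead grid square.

MQ07dv83

Offset from 180°W / 90°S: lon 240.32029°, lat 167.89017°.
Field (20°×10°, letters A–R): 240.32029/20 → 12 → M, 167.89017/10 → 16 → Q; chars MQ.
Square (2°×1°, digits 0–9): 0.32029/2 → 0, 7.89017/1 → 7; chars 07.
Subsquare (5′×2.5′, letters a–x): 0.32029/0.0833333 → 3 → d, 0.89017/0.0416667 → 21 → v; chars dv.
Extended square (30″×15″, digits 0–9): 0.07029/0.00833333 → 8, 0.01517/0.00416667 → 3; chars 83.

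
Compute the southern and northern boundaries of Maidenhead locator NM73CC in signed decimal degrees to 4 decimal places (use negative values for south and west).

33.0833, 33.1250

Field N=13, M=12: +13·20° lon, +12·10° lat → SW at lon 80°, lat 30°.
Square 7, 3: +7·2° lon, +3·1° lat → SW at lon 94°, lat 33°.
Subsquare c=2, c=2: +2·0.0833333° lon, +2·0.0416667° lat → SW at lon 94.1667°, lat 33.0833°.
Cell spans 0.0833333° lon × 0.0416667° lat.
south 33.0833, north 33.1250.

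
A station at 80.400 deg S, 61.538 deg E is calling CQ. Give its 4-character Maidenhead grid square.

MA09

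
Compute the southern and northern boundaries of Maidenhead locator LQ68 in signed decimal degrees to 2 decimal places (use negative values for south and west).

Field L=11, Q=16: +11·20° lon, +16·10° lat → SW at lon 40°, lat 70°.
Square 6, 8: +6·2° lon, +8·1° lat → SW at lon 52°, lat 78°.
Cell spans 2° lon × 1° lat.
south 78.00, north 79.00.

78.00, 79.00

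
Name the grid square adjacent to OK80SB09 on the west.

Longitude extended square 0; −1 → -1, wraps to 9, carry into subsquare.
Longitude subsquare s = 18; −1 → 17 = r.
The latitude characters are unchanged.

OK80rb99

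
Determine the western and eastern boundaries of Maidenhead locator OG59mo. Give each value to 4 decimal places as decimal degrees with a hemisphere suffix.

Field O=14, G=6: +14·20° lon, +6·10° lat → SW at lon 100°, lat -30°.
Square 5, 9: +5·2° lon, +9·1° lat → SW at lon 110°, lat -21°.
Subsquare m=12, o=14: +12·0.0833333° lon, +14·0.0416667° lat → SW at lon 111°, lat -20.4167°.
Cell spans 0.0833333° lon × 0.0416667° lat.
west 111.0000° E, east 111.0833° E.

111.0000° E, 111.0833° E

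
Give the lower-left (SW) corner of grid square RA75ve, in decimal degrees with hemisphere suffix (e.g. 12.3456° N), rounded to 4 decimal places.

84.8333° S, 175.7500° E

Field R=17, A=0: +17·20° lon, +0·10° lat → SW at lon 160°, lat -90°.
Square 7, 5: +7·2° lon, +5·1° lat → SW at lon 174°, lat -85°.
Subsquare v=21, e=4: +21·0.0833333° lon, +4·0.0416667° lat → SW at lon 175.75°, lat -84.8333°.
latitude 84.8333° S, longitude 175.7500° E.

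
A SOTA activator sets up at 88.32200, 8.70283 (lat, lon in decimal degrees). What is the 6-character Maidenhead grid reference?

JR48ih

Shift to the Maidenhead origin (180°W, 90°S): lon 188.7028, lat 178.3220.
Field: 188.7028/20 → 9 → J, 178.3220/10 → 17 → R; chars JR.
Square: 8.7028/2 → 4, 8.3220/1 → 8; chars 48.
Subsquare: 0.7028/0.0833333 → 8 → i, 0.3220/0.0416667 → 7 → h; chars ih.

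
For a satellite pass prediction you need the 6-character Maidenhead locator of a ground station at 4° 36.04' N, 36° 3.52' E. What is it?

Shift to the Maidenhead origin (180°W, 90°S): lon 216.0587, lat 94.6007.
Field: lon ⌊216.0587/20⌋ = 10 → K; lat ⌊94.6007/10⌋ = 9 → J.
Square: lon ⌊16.0587/2⌋ = 8; lat ⌊4.6007/1⌋ = 4.
Subsquare: lon ⌊0.0587/0.0833333⌋ = 0 → a; lat ⌊0.6007/0.0416667⌋ = 14 → o.

KJ84ao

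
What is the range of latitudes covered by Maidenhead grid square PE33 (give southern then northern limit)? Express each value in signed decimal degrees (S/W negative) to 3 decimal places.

-47.000, -46.000

Field P=15, E=4: +15·20° lon, +4·10° lat → SW at lon 120°, lat -50°.
Square 3, 3: +3·2° lon, +3·1° lat → SW at lon 126°, lat -47°.
Cell spans 2° lon × 1° lat.
south -47.000, north -46.000.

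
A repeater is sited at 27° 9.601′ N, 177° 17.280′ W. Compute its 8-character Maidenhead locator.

AL17id58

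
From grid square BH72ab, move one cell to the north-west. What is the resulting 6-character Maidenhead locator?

Longitude subsquare a = 0; −1 → -1, wraps to 23 = x, carry into square.
Longitude square 7; −1 → 6.
Latitude subsquare b = 1; +1 → 2 = c.

BH62xc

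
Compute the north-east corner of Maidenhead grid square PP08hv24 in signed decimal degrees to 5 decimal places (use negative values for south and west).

68.89583, 120.60833

Field P=15, P=15: +15·20° lon, +15·10° lat → SW at lon 120°, lat 60°.
Square 0, 8: +0·2° lon, +8·1° lat → SW at lon 120°, lat 68°.
Subsquare h=7, v=21: +7·0.0833333° lon, +21·0.0416667° lat → SW at lon 120.583°, lat 68.875°.
Extended square 2, 4: +2·0.00833333° lon, +4·0.00416667° lat → SW at lon 120.6°, lat 68.8917°.
Cell spans 0.00833333° lon × 0.00416667° lat. NE corner is SW corner plus one full cell.
latitude 68.89583, longitude 120.60833.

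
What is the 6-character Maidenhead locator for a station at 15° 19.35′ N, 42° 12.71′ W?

GK85vh

Offset from 180°W / 90°S: lon 137.7882°, lat 105.3225°.
Field (20°×10°, letters A–R): lon ⌊137.7882/20⌋ = 6 → G; lat ⌊105.3225/10⌋ = 10 → K.
Square (2°×1°, digits 0–9): lon ⌊17.7882/2⌋ = 8; lat ⌊5.3225/1⌋ = 5.
Subsquare (5′×2.5′, letters a–x): lon ⌊1.7882/0.0833333⌋ = 21 → v; lat ⌊0.3225/0.0416667⌋ = 7 → h.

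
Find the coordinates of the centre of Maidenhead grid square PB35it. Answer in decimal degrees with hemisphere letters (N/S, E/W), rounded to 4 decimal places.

74.1875° S, 126.7083° E

Field P=15, B=1: +15·20° lon, +1·10° lat → SW at lon 120°, lat -80°.
Square 3, 5: +3·2° lon, +5·1° lat → SW at lon 126°, lat -75°.
Subsquare i=8, t=19: +8·0.0833333° lon, +19·0.0416667° lat → SW at lon 126.667°, lat -74.2083°.
Cell spans 0.0833333° lon × 0.0416667° lat. Centre is SW corner plus half of each.
latitude 74.1875° S, longitude 126.7083° E.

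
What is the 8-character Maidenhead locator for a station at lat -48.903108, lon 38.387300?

KE91ec63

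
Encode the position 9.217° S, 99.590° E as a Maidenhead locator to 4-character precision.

Add 180° to longitude and 90° to latitude: 279.59, 80.78.
Field: 279.59/20 → 13 → N, 80.78/10 → 8 → I; chars NI.
Square: 19.59/2 → 9, 0.78/1 → 0; chars 90.

NI90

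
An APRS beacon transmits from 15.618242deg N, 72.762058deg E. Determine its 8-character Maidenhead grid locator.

MK65jo18

Shift to the Maidenhead origin (180°W, 90°S): lon 252.76206, lat 105.61824.
Field: 252.76206/20 → 12 → M, 105.61824/10 → 10 → K; chars MK.
Square: 12.76206/2 → 6, 5.61824/1 → 5; chars 65.
Subsquare: 0.76206/0.0833333 → 9 → j, 0.61824/0.0416667 → 14 → o; chars jo.
Extended square: 0.01206/0.00833333 → 1, 0.03491/0.00416667 → 8; chars 18.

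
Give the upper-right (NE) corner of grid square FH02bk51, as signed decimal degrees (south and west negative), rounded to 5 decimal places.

-17.57500, -79.86667

Field F=5, H=7: +5·20° lon, +7·10° lat → SW at lon -80°, lat -20°.
Square 0, 2: +0·2° lon, +2·1° lat → SW at lon -80°, lat -18°.
Subsquare b=1, k=10: +1·0.0833333° lon, +10·0.0416667° lat → SW at lon -79.9167°, lat -17.5833°.
Extended square 5, 1: +5·0.00833333° lon, +1·0.00416667° lat → SW at lon -79.875°, lat -17.5792°.
Cell spans 0.00833333° lon × 0.00416667° lat. NE corner is SW corner plus one full cell.
latitude -17.57500, longitude -79.86667.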